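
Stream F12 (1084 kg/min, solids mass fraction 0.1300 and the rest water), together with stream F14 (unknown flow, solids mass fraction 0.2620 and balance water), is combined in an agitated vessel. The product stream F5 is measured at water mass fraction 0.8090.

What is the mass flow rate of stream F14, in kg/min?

931.3 kg/min

Let F14 be the unknown flow. Total out = 1084 + F14.
water balance: 943.08 + 0.738·F14 = 0.809·(1084 + F14)
(0.738 − 0.809)·F14 = 0.809×1084 − 943.08 = -66.124
F14 = -66.124 / -0.071 = 931.32 kg/min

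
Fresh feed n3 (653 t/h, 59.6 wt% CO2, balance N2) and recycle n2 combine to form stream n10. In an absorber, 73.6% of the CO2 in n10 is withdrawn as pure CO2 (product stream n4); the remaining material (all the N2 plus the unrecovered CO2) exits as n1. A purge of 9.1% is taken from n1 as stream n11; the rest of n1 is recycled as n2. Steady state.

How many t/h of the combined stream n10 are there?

3411 t/h

N2 enters only via n3 and leaves only via the purge: 653×0.404 = 0.091×(N2 in n1), and the absorber passes all N2, so N2 in n10 = N2 in n1 = 2899 t/h.
CO2 in n10: m_A = 653×0.596 + (1−0.091)·(1−0.736)·m_A, so m_A = 389.19/0.7600 = 512.07 t/h.
n10 = 512.07 + 2899 = 3411.1 t/h.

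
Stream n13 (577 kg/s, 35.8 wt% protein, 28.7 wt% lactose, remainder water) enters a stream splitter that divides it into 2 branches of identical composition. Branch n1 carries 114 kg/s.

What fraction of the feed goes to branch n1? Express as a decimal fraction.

Fraction to n1 = 114/577 = 0.1976.

0.198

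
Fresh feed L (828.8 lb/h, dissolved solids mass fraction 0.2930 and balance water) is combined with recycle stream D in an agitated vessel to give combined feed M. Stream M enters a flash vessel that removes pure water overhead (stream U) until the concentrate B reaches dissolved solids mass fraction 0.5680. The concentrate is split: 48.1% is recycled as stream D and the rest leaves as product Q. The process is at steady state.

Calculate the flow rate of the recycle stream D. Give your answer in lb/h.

Overall dissolved solids balance (none leaves overhead): dissolved solids in fresh feed = dissolved solids in product, i.e. 828.8×0.293 = (1−0.481)·B·0.568.
B = 242.84/(0.568×0.519) = 823.76 lb/h.
Recycle D = 0.481×823.76 = 396.23 lb/h.

396.2 lb/h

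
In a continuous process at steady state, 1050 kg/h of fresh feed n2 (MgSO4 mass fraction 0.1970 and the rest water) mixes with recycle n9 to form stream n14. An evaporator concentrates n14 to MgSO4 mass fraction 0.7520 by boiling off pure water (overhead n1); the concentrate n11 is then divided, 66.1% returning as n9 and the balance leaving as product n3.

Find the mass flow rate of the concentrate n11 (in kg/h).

Overall MgSO4 balance (none leaves overhead): MgSO4 in fresh feed = MgSO4 in product, i.e. 1050×0.197 = (1−0.661)·n11·0.752.
n11 = 206.85/(0.752×0.339) = 811.41 kg/h.

811.4 kg/h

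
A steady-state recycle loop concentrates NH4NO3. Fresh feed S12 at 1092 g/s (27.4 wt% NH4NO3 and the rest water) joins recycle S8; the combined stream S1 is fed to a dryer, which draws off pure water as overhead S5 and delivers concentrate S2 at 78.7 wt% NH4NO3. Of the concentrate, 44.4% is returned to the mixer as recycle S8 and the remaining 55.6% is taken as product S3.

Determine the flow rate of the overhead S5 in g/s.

711.8 g/s

Overall NH4NO3 balance (none leaves overhead): NH4NO3 in fresh feed = NH4NO3 in product, i.e. 1092×0.274 = (1−0.444)·S2·0.787.
S2 = 299.21/(0.787×0.556) = 683.79 g/s.
Recycle S8 = 0.444×683.79 = 303.6 g/s.
Combined feed S1 = 1092 + 303.6 = 1395.6 g/s.
Overhead S5 = S1 − S2 = 1395.6 − 683.79 = 711.81 g/s.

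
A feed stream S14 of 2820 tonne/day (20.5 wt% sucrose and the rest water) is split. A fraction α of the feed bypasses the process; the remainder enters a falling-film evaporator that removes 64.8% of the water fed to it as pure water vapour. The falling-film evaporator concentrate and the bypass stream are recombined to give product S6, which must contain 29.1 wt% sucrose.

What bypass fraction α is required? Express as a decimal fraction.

All 2820×0.205 = 578.1 tonne/day of sucrose reaches S6, so S6 = 578.1/0.291 = 1986.6 tonne/day and vapour = 833.4 tonne/day.
The evaporator receives (1−α)·2820 of feed at 0.795 water and removes 0.648 of that water:
0.648×0.795×(1−α)×2820 = 833.4
(1−α) = 833.4/1452.8 = 0.5737;  α = 0.4263.

0.426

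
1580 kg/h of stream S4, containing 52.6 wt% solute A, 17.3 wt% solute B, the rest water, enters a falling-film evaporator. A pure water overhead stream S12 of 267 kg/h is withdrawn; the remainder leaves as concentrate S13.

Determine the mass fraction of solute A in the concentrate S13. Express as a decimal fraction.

solute A is not removed: 1580×0.526 = 831.08 kg/h of solute A enters S13.
Concentrate = 1580 − 267 = 1313 kg/h.
Mass fraction = 831.08/1313 = 0.6330.

0.6330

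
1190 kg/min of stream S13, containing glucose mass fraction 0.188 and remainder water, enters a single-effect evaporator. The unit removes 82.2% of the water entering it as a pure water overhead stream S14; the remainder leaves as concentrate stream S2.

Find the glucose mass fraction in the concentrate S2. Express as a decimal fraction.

0.565

glucose is not removed: 1190×0.188 = 223.72 kg/min of glucose enters S2.
water entering = 1190×0.812 = 966.28 kg/min; overhead removed = 0.822×966.28 = 794.28 kg/min.
Concentrate = 1190 − 794.28 = 395.72 kg/min.
Mass fraction = 223.72/395.72 = 0.565.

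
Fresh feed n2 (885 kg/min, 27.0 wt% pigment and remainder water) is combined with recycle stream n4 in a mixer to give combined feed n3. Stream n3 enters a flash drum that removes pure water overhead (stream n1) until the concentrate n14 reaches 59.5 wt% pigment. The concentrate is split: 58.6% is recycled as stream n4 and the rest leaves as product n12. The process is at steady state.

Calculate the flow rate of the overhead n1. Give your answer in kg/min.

483.4 kg/min

Overall pigment balance (none leaves overhead): pigment in fresh feed = pigment in product, i.e. 885×0.270 = (1−0.586)·n14·0.595.
n14 = 238.95/(0.595×0.414) = 970.04 kg/min.
Recycle n4 = 0.586×970.04 = 568.44 kg/min.
Combined feed n3 = 885 + 568.44 = 1453.4 kg/min.
Overhead n1 = n3 − n14 = 1453.4 − 970.04 = 483.4 kg/min.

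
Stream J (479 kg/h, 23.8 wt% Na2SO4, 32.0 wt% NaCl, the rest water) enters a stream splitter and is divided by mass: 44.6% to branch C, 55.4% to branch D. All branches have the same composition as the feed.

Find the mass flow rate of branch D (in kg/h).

Branch D flow = 0.554×479 = 265.37 kg/h.

265.4 kg/h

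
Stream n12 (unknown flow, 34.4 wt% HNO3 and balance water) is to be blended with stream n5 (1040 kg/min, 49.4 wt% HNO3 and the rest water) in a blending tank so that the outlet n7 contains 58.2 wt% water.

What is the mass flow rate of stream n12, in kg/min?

1068 kg/min

Let n12 be the unknown flow. Total out = 1040 + n12.
water balance: 526.24 + 0.656·n12 = 0.582·(1040 + n12)
(0.656 − 0.582)·n12 = 0.582×1040 − 526.24 = 79.04
n12 = 79.04 / 0.074 = 1068.1 kg/min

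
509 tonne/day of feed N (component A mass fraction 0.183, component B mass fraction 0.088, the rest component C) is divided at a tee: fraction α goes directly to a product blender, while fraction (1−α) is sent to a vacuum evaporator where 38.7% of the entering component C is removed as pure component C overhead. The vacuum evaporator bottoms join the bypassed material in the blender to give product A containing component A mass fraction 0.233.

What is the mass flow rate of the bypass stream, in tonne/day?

All 509×0.183 = 93.147 tonne/day of component A reaches A, so A = 93.147/0.233 = 399.77 tonne/day and vapour = 109.23 tonne/day.
The evaporator receives (1−α)·509 of feed at 0.729 component C and removes 0.387 of that component C:
0.387×0.729×(1−α)×509 = 109.23
(1−α) = 109.23/143.6 = 0.7606;  α = 0.2394.
Bypass flow = 0.2394×509 = 121.84 tonne/day.

121.8 tonne/day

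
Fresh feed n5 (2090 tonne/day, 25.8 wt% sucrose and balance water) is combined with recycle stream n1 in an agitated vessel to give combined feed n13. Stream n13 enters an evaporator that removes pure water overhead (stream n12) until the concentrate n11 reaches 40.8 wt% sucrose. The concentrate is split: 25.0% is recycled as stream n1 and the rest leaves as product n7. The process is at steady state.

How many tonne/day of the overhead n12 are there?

Overall sucrose balance (none leaves overhead): sucrose in fresh feed = sucrose in product, i.e. 2090×0.258 = (1−0.250)·n11·0.408.
n11 = 539.22/(0.408×0.750) = 1762.2 tonne/day.
Recycle n1 = 0.250×1762.2 = 440.54 tonne/day.
Combined feed n13 = 2090 + 440.54 = 2530.5 tonne/day.
Overhead n12 = n13 − n11 = 2530.5 − 1762.2 = 768.38 tonne/day.

768.4 tonne/day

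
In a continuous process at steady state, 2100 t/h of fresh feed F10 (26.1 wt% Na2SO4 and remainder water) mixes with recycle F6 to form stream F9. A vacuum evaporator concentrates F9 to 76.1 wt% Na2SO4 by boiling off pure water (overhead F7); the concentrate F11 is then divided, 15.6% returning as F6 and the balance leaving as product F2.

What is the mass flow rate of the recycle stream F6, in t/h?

133.1 t/h

Overall Na2SO4 balance (none leaves overhead): Na2SO4 in fresh feed = Na2SO4 in product, i.e. 2100×0.261 = (1−0.156)·F11·0.761.
F11 = 548.1/(0.761×0.844) = 853.36 t/h.
Recycle F6 = 0.156×853.36 = 133.12 t/h.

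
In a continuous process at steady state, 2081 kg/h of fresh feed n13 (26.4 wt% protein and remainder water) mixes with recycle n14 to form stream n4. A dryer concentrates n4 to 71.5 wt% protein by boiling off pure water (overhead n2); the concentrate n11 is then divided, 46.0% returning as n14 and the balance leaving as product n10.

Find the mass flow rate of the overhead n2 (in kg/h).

1313 kg/h

Overall protein balance (none leaves overhead): protein in fresh feed = protein in product, i.e. 2081×0.264 = (1−0.460)·n11·0.715.
n11 = 549.38/(0.715×0.540) = 1422.9 kg/h.
Recycle n14 = 0.460×1422.9 = 654.54 kg/h.
Combined feed n4 = 2081 + 654.54 = 2735.5 kg/h.
Overhead n2 = n4 − n11 = 2735.5 − 1422.9 = 1312.6 kg/h.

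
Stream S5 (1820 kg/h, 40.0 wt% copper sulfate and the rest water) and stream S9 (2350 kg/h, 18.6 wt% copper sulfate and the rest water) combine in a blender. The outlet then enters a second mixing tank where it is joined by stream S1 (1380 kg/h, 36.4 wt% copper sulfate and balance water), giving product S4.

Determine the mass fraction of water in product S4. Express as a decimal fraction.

0.700

Overall, product flow = 5550 kg/h.
water in = 1820×0.600 + 2350×0.814 + 1380×0.636 = 3882.6 kg/h.
water fraction in S4 = 0.700.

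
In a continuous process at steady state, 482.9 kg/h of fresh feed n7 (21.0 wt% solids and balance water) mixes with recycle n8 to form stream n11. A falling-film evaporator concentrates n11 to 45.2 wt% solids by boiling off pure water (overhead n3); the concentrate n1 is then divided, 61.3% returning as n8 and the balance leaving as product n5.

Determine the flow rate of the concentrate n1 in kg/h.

579.7 kg/h

Overall solids balance (none leaves overhead): solids in fresh feed = solids in product, i.e. 482.9×0.210 = (1−0.613)·n1·0.452.
n1 = 101.41/(0.452×0.387) = 579.73 kg/h.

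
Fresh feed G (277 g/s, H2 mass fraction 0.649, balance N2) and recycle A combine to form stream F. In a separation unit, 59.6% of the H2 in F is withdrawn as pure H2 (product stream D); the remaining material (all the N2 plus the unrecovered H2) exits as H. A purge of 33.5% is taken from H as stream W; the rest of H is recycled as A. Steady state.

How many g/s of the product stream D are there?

146.5 g/s

H2 in F: m_A = 277×0.649 + (1−0.335)·(1−0.596)·m_A, so m_A = 179.77/0.7313 = 245.81 g/s.
Product D = 0.596×245.81 = 146.5 g/s.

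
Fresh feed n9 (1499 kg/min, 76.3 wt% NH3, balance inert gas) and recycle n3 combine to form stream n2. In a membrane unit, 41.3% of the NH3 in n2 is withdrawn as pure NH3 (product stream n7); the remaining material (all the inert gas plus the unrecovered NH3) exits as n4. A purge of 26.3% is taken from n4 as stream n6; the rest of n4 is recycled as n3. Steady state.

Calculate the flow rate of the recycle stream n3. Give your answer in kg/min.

1868 kg/min

inert gas enters only via n9 and leaves only via the purge: 1499×0.237 = 0.263×(inert gas in n4), and the membrane unit passes all inert gas, so inert gas in n2 = inert gas in n4 = 1350.8 kg/min.
NH3 in n2: m_A = 1499×0.763 + (1−0.263)·(1−0.413)·m_A, so m_A = 1143.7/0.5674 = 2015.8 kg/min.
n4 = (1−0.413)×2015.8 + 1350.8 = 2534.1 kg/min.
Recycle n3 = (1−0.263)×2534.1 = 1867.6 kg/min.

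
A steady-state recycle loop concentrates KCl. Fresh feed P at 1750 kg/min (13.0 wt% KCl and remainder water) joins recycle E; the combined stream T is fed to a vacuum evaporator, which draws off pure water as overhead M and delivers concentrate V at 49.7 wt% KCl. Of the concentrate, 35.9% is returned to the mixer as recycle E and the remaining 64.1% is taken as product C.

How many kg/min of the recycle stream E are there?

256.4 kg/min

Overall KCl balance (none leaves overhead): KCl in fresh feed = KCl in product, i.e. 1750×0.130 = (1−0.359)·V·0.497.
V = 227.5/(0.497×0.641) = 714.11 kg/min.
Recycle E = 0.359×714.11 = 256.37 kg/min.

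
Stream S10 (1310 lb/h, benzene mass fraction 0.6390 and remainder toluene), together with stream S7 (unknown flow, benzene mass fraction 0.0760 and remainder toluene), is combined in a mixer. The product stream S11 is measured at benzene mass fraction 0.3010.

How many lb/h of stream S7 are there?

Let S7 be the unknown flow. Total out = 1310 + S7.
benzene balance: 837.09 + 0.076·S7 = 0.301·(1310 + S7)
(0.076 − 0.301)·S7 = 0.301×1310 − 837.09 = -442.78
S7 = -442.78 / -0.225 = 1967.9 lb/h

1968 lb/h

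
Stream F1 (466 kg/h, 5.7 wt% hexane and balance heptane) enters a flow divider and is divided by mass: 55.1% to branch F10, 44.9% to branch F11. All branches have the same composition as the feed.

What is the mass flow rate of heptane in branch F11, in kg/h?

Branch F11 total = 0.449×466 = 209.23 kg/h.
heptane in F11 = 0.943×209.23 = 197.31 kg/h.

197.3 kg/h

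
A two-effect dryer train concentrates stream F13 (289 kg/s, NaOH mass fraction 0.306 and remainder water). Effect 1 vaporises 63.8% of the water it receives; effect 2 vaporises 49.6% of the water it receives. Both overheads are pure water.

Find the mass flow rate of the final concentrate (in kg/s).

water in feed = 289×0.694 = 200.57 kg/s.
After stage 1: water left = (1−0.638)×200.57 = 72.605; stream total = 161.04 kg/s.
After stage 2: water left = (1−0.496)×72.605 = 36.593; final concentrate = 125.03 kg/s.

125 kg/s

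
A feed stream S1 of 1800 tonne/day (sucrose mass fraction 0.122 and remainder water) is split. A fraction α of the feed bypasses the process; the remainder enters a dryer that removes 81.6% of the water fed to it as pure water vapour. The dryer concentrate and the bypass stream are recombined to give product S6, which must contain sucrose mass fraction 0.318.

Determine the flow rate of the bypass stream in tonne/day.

251.5 tonne/day

All 1800×0.122 = 219.6 tonne/day of sucrose reaches S6, so S6 = 219.6/0.318 = 690.57 tonne/day and vapour = 1109.4 tonne/day.
The evaporator receives (1−α)·1800 of feed at 0.878 water and removes 0.816 of that water:
0.816×0.878×(1−α)×1800 = 1109.4
(1−α) = 1109.4/1289.6 = 0.8603;  α = 0.1397.
Bypass flow = 0.1397×1800 = 251.48 tonne/day.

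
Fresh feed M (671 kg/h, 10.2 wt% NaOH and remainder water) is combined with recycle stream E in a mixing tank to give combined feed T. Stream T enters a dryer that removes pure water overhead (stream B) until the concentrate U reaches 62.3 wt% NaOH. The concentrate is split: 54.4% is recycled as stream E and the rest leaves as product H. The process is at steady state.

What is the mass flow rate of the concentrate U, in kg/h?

240.9 kg/h

Overall NaOH balance (none leaves overhead): NaOH in fresh feed = NaOH in product, i.e. 671×0.102 = (1−0.544)·U·0.623.
U = 68.442/(0.623×0.456) = 240.92 kg/h.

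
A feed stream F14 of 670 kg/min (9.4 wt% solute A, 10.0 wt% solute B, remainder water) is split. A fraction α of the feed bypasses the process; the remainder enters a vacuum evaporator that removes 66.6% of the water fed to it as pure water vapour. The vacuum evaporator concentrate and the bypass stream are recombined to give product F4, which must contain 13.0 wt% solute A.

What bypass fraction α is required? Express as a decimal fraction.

0.484

All 670×0.094 = 62.98 kg/min of solute A reaches F4, so F4 = 62.98/0.130 = 484.46 kg/min and vapour = 185.54 kg/min.
The evaporator receives (1−α)·670 of feed at 0.806 water and removes 0.666 of that water:
0.666×0.806×(1−α)×670 = 185.54
(1−α) = 185.54/359.65 = 0.5159;  α = 0.4841.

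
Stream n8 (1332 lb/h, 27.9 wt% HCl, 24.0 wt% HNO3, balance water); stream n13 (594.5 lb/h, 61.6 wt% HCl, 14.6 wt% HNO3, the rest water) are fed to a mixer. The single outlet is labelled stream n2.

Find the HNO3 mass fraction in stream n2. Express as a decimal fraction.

Total flow out = 1332 + 594.5 = 1926.5 lb/h.
HNO3 in = 1332×0.240 + 594.5×0.146 = 406.48 lb/h.
HNO3 mass fraction in n2 = 406.48/1926.5 = 0.2110.

0.2110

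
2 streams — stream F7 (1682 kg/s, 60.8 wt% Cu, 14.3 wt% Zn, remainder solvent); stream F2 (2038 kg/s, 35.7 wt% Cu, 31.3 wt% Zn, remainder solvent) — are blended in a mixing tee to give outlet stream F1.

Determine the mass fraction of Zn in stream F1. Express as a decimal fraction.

Total flow out = 1682 + 2038 = 3720 kg/s.
Zn in = 1682×0.143 + 2038×0.313 = 878.42 kg/s.
Zn mass fraction in F1 = 878.42/3720 = 0.236.

0.236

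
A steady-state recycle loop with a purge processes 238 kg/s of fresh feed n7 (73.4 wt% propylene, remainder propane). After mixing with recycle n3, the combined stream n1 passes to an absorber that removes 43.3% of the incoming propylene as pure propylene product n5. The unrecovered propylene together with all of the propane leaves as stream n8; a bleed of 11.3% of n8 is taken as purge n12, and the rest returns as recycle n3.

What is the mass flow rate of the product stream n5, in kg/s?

propylene in n1: m_A = 238×0.734 + (1−0.113)·(1−0.433)·m_A, so m_A = 174.69/0.4971 = 351.44 kg/s.
Product n5 = 0.433×351.44 = 152.17 kg/s.

152.2 kg/s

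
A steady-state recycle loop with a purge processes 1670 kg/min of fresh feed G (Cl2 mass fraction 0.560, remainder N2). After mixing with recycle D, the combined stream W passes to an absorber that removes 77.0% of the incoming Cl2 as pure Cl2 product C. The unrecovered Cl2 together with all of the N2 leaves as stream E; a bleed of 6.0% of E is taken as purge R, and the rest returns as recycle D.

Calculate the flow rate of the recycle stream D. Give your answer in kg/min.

11770 kg/min

N2 enters only via G and leaves only via the purge: 1670×0.440 = 0.060×(N2 in E), and the absorber passes all N2, so N2 in W = N2 in E = 12247 kg/min.
Cl2 in W: m_A = 1670×0.560 + (1−0.060)·(1−0.770)·m_A, so m_A = 935.2/0.7838 = 1193.2 kg/min.
E = (1−0.770)×1193.2 + 12247 = 12521 kg/min.
Recycle D = (1−0.060)×12521 = 11770 kg/min.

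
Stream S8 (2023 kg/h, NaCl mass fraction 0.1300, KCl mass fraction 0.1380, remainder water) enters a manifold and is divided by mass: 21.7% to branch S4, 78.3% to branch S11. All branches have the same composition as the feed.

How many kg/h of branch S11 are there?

Branch S11 flow = 0.783×2023 = 1584 kg/h.

1584 kg/h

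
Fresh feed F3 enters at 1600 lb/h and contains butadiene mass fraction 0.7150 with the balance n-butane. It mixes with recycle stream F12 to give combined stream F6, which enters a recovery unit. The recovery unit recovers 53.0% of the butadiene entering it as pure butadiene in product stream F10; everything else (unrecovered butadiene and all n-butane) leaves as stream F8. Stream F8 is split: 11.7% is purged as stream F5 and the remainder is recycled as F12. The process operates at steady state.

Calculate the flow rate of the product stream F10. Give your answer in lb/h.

1036 lb/h

butadiene in F6: m_A = 1600×0.715 + (1−0.117)·(1−0.530)·m_A, so m_A = 1144/0.5850 = 1955.6 lb/h.
Product F10 = 0.530×1955.6 = 1036.5 lb/h.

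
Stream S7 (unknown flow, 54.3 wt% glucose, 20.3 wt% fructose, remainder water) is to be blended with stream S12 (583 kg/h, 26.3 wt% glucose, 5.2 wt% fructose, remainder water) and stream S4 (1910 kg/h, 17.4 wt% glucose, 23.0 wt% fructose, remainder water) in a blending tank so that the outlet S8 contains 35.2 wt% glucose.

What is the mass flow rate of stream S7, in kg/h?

2052 kg/h

Let S7 be the unknown flow. Total out = 2493 + S7.
glucose balance: 485.67 + 0.543·S7 = 0.352·(2493 + S7)
(0.543 − 0.352)·S7 = 0.352×2493 − 485.67 = 391.87
S7 = 391.87 / 0.191 = 2051.7 kg/h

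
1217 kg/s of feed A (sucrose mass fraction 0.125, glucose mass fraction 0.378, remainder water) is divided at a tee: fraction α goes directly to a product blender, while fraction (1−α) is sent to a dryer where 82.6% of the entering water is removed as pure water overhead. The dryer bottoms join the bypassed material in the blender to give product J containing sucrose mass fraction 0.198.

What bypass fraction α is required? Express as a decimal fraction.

All 1217×0.125 = 152.12 kg/s of sucrose reaches J, so J = 152.12/0.198 = 768.31 kg/s and vapour = 448.69 kg/s.
The evaporator receives (1−α)·1217 of feed at 0.497 water and removes 0.826 of that water:
0.826×0.497×(1−α)×1217 = 448.69
(1−α) = 448.69/499.61 = 0.8981;  α = 0.1019.

0.102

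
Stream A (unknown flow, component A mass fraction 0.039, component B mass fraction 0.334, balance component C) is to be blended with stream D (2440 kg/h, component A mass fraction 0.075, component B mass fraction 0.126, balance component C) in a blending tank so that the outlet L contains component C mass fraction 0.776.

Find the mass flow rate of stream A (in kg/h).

Let A be the unknown flow. Total out = 2440 + A.
component C balance: 1949.6 + 0.627·A = 0.776·(2440 + A)
(0.627 − 0.776)·A = 0.776×2440 − 1949.6 = -56.12
A = -56.12 / -0.149 = 376.64 kg/h

376.6 kg/h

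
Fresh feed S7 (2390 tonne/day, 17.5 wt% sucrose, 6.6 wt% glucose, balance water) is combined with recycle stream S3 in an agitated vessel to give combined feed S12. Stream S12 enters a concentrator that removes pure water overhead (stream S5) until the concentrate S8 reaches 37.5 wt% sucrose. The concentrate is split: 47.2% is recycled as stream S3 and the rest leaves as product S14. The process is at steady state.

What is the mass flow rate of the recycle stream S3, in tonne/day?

Overall sucrose balance (none leaves overhead): sucrose in fresh feed = sucrose in product, i.e. 2390×0.175 = (1−0.472)·S8·0.375.
S8 = 418.25/(0.375×0.528) = 2112.4 tonne/day.
Recycle S3 = 0.472×2112.4 = 997.04 tonne/day.

997 tonne/day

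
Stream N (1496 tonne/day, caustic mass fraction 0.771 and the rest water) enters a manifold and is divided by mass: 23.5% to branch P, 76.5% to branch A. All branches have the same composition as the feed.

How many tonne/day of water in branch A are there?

Branch A total = 0.765×1496 = 1144.4 tonne/day.
water in A = 0.229×1144.4 = 262.08 tonne/day.

262.1 tonne/day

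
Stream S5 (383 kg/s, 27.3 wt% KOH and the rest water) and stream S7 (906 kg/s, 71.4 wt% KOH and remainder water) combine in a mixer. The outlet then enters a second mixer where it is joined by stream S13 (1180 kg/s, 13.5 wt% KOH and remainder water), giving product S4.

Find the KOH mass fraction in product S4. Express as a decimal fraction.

0.3689

Overall, product flow = 2469 kg/s.
KOH in = 383×0.273 + 906×0.714 + 1180×0.135 = 910.74 kg/s.
KOH fraction in S4 = 0.3689.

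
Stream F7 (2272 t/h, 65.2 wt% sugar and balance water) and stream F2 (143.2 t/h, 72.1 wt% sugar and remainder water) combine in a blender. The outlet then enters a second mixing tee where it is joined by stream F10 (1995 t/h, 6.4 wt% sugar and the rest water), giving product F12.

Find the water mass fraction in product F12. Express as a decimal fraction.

0.612

Overall, product flow = 4410.2 t/h.
water in = 2272×0.348 + 143.2×0.279 + 1995×0.936 = 2697.9 t/h.
water fraction in F12 = 0.612.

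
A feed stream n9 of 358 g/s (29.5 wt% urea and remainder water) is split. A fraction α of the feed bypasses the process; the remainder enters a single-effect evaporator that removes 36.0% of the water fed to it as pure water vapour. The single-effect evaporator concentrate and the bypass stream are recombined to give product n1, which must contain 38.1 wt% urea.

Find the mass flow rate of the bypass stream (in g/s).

All 358×0.295 = 105.61 g/s of urea reaches n1, so n1 = 105.61/0.381 = 277.19 g/s and vapour = 80.808 g/s.
The evaporator receives (1−α)·358 of feed at 0.705 water and removes 0.360 of that water:
0.360×0.705×(1−α)×358 = 80.808
(1−α) = 80.808/90.86 = 0.8894;  α = 0.1106.
Bypass flow = 0.1106×358 = 39.606 g/s.

39.61 g/s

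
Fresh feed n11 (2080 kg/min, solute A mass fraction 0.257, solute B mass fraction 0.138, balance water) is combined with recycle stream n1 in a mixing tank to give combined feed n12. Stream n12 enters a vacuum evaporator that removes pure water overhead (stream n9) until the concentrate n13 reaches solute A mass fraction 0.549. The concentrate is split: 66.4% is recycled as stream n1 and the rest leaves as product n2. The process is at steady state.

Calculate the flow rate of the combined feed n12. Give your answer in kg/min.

Overall solute A balance (none leaves overhead): solute A in fresh feed = solute A in product, i.e. 2080×0.257 = (1−0.664)·n13·0.549.
n13 = 534.56/(0.549×0.336) = 2897.9 kg/min.
Recycle n1 = 0.664×2897.9 = 1924.2 kg/min.
Combined feed n12 = 2080 + 1924.2 = 4004.2 kg/min.

4004 kg/min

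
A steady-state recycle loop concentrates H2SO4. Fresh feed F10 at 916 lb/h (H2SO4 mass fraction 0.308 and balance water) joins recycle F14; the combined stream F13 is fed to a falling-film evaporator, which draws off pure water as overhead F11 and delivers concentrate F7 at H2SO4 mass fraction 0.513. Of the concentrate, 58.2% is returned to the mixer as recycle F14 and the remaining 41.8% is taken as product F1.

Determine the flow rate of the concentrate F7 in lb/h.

1316 lb/h

Overall H2SO4 balance (none leaves overhead): H2SO4 in fresh feed = H2SO4 in product, i.e. 916×0.308 = (1−0.582)·F7·0.513.
F7 = 282.13/(0.513×0.418) = 1315.7 lb/h.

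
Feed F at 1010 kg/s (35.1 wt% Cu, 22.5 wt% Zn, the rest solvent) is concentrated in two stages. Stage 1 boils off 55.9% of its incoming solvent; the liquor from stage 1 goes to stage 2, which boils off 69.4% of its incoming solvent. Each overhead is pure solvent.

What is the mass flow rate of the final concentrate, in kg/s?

solvent in feed = 1010×0.424 = 428.24 kg/s.
After stage 1: solvent left = (1−0.559)×428.24 = 188.85; stream total = 770.61 kg/s.
After stage 2: solvent left = (1−0.694)×188.85 = 57.789; final concentrate = 639.55 kg/s.

639.5 kg/s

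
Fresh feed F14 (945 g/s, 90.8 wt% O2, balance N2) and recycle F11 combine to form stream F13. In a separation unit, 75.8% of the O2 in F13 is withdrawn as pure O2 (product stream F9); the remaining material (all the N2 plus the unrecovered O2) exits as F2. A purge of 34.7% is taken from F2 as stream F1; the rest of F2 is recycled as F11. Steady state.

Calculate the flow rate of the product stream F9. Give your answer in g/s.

O2 in F13: m_A = 945×0.908 + (1−0.347)·(1−0.758)·m_A, so m_A = 858.06/0.8420 = 1019.1 g/s.
Product F9 = 0.758×1019.1 = 772.48 g/s.

772.5 g/s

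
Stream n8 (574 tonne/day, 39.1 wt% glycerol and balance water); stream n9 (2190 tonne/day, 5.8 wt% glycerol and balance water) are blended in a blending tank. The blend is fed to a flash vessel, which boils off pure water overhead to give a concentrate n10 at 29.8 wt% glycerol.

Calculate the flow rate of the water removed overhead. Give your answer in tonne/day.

1585 tonne/day

glycerol entering = 574×0.391 + 2190×0.058 = 351.45 tonne/day.
All glycerol reports to n10, so n10 = 351.45/0.298 = 1179.4 tonne/day.
Total feed = 2764 tonne/day; overhead = 2764 − 1179.4 = 1584.6 tonne/day.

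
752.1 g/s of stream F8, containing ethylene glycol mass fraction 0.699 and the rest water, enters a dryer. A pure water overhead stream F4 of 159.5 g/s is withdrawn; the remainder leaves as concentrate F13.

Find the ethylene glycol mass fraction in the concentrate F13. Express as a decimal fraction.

0.887

ethylene glycol is not removed: 752.1×0.699 = 525.72 g/s of ethylene glycol enters F13.
Concentrate = 752.1 − 159.5 = 592.6 g/s.
Mass fraction = 525.72/592.6 = 0.887.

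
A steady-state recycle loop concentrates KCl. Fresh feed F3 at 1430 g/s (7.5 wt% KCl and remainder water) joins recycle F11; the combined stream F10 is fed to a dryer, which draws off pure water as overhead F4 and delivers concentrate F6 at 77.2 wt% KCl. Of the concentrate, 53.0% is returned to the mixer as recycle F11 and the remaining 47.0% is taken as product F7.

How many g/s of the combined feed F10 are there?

1587 g/s

Overall KCl balance (none leaves overhead): KCl in fresh feed = KCl in product, i.e. 1430×0.075 = (1−0.530)·F6·0.772.
F6 = 107.25/(0.772×0.470) = 295.58 g/s.
Recycle F11 = 0.530×295.58 = 156.66 g/s.
Combined feed F10 = 1430 + 156.66 = 1586.7 g/s.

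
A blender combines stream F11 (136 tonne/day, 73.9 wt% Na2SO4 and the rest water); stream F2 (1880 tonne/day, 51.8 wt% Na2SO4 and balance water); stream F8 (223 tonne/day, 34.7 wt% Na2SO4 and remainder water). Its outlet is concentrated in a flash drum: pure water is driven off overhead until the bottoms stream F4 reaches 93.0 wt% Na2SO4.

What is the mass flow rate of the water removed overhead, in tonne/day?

Na2SO4 entering = 136×0.739 + 1880×0.518 + 223×0.347 = 1151.7 tonne/day.
All Na2SO4 reports to F4, so F4 = 1151.7/0.930 = 1238.4 tonne/day.
Total feed = 2239 tonne/day; overhead = 2239 − 1238.4 = 1000.6 tonne/day.

1001 tonne/day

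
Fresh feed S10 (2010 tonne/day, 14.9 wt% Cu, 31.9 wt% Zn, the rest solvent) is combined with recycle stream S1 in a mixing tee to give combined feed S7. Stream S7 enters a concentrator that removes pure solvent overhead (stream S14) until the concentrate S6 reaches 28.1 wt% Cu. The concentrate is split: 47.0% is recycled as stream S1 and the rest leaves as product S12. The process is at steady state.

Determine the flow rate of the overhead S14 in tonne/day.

944.2 tonne/day

Overall Cu balance (none leaves overhead): Cu in fresh feed = Cu in product, i.e. 2010×0.149 = (1−0.470)·S6·0.281.
S6 = 299.49/(0.281×0.530) = 2010.9 tonne/day.
Recycle S1 = 0.470×2010.9 = 945.14 tonne/day.
Combined feed S7 = 2010 + 945.14 = 2955.1 tonne/day.
Overhead S14 = S7 − S6 = 2955.1 − 2010.9 = 944.2 tonne/day.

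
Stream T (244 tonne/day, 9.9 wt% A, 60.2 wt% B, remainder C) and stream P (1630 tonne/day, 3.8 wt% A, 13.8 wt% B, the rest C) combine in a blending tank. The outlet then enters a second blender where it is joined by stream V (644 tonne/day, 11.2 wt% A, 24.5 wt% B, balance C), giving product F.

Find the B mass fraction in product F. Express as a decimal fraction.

0.210

Overall, product flow = 2518 tonne/day.
B in = 244×0.602 + 1630×0.138 + 644×0.245 = 529.61 tonne/day.
B fraction in F = 0.210.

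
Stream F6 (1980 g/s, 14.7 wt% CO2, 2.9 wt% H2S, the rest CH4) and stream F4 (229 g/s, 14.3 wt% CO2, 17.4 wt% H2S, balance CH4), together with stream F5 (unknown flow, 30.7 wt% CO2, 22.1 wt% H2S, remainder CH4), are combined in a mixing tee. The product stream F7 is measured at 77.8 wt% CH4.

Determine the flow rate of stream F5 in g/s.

226.6 g/s

Let F5 be the unknown flow. Total out = 2209 + F5.
CH4 balance: 1787.9 + 0.472·F5 = 0.778·(2209 + F5)
(0.472 − 0.778)·F5 = 0.778×2209 − 1787.9 = -69.325
F5 = -69.325 / -0.306 = 226.55 g/s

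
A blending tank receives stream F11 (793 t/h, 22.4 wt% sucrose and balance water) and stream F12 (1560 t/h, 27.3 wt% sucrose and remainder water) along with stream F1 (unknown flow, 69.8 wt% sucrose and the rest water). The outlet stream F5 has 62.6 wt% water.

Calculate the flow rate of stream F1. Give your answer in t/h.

Let F1 be the unknown flow. Total out = 2353 + F1.
water balance: 1749.5 + 0.302·F1 = 0.626·(2353 + F1)
(0.302 − 0.626)·F1 = 0.626×2353 − 1749.5 = -276.51
F1 = -276.51 / -0.324 = 853.43 t/h

853.4 t/h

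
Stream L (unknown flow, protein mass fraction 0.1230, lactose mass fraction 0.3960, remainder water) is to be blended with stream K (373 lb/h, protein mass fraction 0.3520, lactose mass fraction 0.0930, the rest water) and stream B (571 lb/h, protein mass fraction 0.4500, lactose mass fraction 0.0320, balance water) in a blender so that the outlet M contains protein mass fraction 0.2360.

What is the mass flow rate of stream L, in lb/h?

Let L be the unknown flow. Total out = 944 + L.
protein balance: 388.25 + 0.123·L = 0.236·(944 + L)
(0.123 − 0.236)·L = 0.236×944 − 388.25 = -165.46
L = -165.46 / -0.113 = 1464.3 lb/h

1464 lb/h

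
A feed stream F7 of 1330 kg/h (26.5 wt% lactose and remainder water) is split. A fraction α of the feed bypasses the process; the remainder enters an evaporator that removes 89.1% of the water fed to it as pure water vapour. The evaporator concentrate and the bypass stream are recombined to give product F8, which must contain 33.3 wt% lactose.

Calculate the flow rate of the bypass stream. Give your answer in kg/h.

915.3 kg/h

All 1330×0.265 = 352.45 kg/h of lactose reaches F8, so F8 = 352.45/0.333 = 1058.4 kg/h and vapour = 271.59 kg/h.
The evaporator receives (1−α)·1330 of feed at 0.735 water and removes 0.891 of that water:
0.891×0.735×(1−α)×1330 = 271.59
(1−α) = 271.59/871 = 0.3118;  α = 0.6882.
Bypass flow = 0.6882×1330 = 915.28 kg/h.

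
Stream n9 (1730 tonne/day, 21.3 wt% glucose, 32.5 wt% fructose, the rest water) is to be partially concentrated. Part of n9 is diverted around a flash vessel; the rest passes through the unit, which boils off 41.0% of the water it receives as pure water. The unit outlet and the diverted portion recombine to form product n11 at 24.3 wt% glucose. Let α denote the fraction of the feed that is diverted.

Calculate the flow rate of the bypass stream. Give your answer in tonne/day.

602.5 tonne/day

All 1730×0.213 = 368.49 tonne/day of glucose reaches n11, so n11 = 368.49/0.243 = 1516.4 tonne/day and vapour = 213.58 tonne/day.
The evaporator receives (1−α)·1730 of feed at 0.462 water and removes 0.410 of that water:
0.410×0.462×(1−α)×1730 = 213.58
(1−α) = 213.58/327.7 = 0.6518;  α = 0.3482.
Bypass flow = 0.3482×1730 = 602.45 tonne/day.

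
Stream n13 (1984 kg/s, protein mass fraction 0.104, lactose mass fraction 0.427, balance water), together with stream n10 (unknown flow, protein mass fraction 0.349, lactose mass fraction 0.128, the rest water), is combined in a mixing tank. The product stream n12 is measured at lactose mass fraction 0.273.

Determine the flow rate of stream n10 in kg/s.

Let n10 be the unknown flow. Total out = 1984 + n10.
lactose balance: 847.17 + 0.128·n10 = 0.273·(1984 + n10)
(0.128 − 0.273)·n10 = 0.273×1984 − 847.17 = -305.54
n10 = -305.54 / -0.145 = 2107.1 kg/s

2107 kg/s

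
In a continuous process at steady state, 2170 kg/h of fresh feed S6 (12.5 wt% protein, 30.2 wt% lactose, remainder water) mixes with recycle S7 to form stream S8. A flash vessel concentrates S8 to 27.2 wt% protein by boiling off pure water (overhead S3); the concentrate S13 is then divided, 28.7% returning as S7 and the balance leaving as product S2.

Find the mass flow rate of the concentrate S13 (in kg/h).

1399 kg/h

Overall protein balance (none leaves overhead): protein in fresh feed = protein in product, i.e. 2170×0.125 = (1−0.287)·S13·0.272.
S13 = 271.25/(0.272×0.713) = 1398.7 kg/h.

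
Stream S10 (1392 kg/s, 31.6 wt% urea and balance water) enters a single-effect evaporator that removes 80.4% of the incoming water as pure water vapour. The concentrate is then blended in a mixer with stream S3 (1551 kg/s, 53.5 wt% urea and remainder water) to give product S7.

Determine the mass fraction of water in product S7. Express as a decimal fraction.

0.417

Vapour removed = 0.804×0.684×1392 = 765.51 kg/s; concentrate = 626.49 kg/s.
water reaching the mixer = 186.62 (from concentrate) + 1551×0.465 = 907.83 kg/s.
Product flow = 626.49 + 1551 = 2177.5 kg/s; water fraction = 0.417.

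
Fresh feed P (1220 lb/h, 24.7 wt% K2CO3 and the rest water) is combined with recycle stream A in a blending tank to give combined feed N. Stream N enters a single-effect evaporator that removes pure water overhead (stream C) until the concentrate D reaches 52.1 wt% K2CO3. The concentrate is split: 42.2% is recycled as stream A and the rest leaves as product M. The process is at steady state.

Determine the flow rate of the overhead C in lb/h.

641.6 lb/h

Overall K2CO3 balance (none leaves overhead): K2CO3 in fresh feed = K2CO3 in product, i.e. 1220×0.247 = (1−0.422)·D·0.521.
D = 301.34/(0.521×0.578) = 1000.7 lb/h.
Recycle A = 0.422×1000.7 = 422.28 lb/h.
Combined feed N = 1220 + 422.28 = 1642.3 lb/h.
Overhead C = N − D = 1642.3 − 1000.7 = 641.61 lb/h.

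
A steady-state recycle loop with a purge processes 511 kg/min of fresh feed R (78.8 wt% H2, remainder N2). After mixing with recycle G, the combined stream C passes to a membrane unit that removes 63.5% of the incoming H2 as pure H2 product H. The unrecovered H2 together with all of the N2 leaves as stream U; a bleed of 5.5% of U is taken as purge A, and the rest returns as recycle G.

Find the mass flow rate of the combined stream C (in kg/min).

2584 kg/min

N2 enters only via R and leaves only via the purge: 511×0.212 = 0.055×(N2 in U), and the membrane unit passes all N2, so N2 in C = N2 in U = 1969.7 kg/min.
H2 in C: m_A = 511×0.788 + (1−0.055)·(1−0.635)·m_A, so m_A = 402.67/0.6551 = 614.69 kg/min.
C = 614.69 + 1969.7 = 2584.4 kg/min.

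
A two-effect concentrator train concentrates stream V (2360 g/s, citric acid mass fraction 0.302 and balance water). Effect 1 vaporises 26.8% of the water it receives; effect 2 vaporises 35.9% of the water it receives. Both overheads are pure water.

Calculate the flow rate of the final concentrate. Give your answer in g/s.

1486 g/s

water in feed = 2360×0.698 = 1647.3 g/s.
After stage 1: water left = (1−0.268)×1647.3 = 1205.8; stream total = 1918.5 g/s.
After stage 2: water left = (1−0.359)×1205.8 = 772.92; final concentrate = 1485.6 g/s.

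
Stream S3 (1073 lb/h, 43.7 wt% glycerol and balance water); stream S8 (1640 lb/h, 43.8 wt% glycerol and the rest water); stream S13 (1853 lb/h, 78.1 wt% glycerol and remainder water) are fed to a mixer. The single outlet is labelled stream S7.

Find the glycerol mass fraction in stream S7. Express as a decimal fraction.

0.5770

Total flow out = 1073 + 1640 + 1853 = 4566 lb/h.
glycerol in = 1073×0.437 + 1640×0.438 + 1853×0.781 = 2634.4 lb/h.
glycerol mass fraction in S7 = 2634.4/4566 = 0.5770.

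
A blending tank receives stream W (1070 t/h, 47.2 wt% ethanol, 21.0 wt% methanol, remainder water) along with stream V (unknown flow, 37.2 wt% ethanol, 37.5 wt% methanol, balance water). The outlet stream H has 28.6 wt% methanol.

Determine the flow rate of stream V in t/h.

Let V be the unknown flow. Total out = 1070 + V.
methanol balance: 224.7 + 0.375·V = 0.286·(1070 + V)
(0.375 − 0.286)·V = 0.286×1070 − 224.7 = 81.32
V = 81.32 / 0.089 = 913.71 t/h

913.7 t/h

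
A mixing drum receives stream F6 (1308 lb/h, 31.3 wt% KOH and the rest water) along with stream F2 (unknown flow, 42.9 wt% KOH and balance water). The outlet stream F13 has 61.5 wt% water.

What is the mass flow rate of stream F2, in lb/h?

Let F2 be the unknown flow. Total out = 1308 + F2.
water balance: 898.6 + 0.571·F2 = 0.615·(1308 + F2)
(0.571 − 0.615)·F2 = 0.615×1308 − 898.6 = -94.176
F2 = -94.176 / -0.044 = 2140.4 lb/h

2140 lb/h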